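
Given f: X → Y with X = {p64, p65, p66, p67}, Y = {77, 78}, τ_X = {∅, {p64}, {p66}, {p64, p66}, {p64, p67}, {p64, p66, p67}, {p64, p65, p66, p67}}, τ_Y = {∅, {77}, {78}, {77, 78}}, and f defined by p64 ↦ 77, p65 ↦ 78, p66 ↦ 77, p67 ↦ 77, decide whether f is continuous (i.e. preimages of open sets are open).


f is NOT continuous.

Compute f^{-1}(U) for each U ∈ τ_Y:
  U = ∅: f^{-1}(U) = ∅ ∈ τ_X ✓.
  U = {77}: f^{-1}(U) = {p64, p66, p67} ∈ τ_X ✓.
  U = {78}: f^{-1}(U) = {p65} ∉ τ_X ✗.
  U = {77, 78}: f^{-1}(U) = {p64, p65, p66, p67} ∈ τ_X ✓.
Found U = {78} with f^{-1}(U) = {p65} not in τ_X. Therefore f is NOT continuous.


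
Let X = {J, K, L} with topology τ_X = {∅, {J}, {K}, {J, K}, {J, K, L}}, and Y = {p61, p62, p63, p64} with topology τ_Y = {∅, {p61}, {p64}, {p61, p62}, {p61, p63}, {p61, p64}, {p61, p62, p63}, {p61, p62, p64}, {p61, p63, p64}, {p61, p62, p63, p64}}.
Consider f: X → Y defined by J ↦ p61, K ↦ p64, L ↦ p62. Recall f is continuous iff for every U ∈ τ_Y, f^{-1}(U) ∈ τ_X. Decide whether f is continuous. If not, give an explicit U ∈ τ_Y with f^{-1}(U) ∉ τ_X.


f is NOT continuous.

Compute f^{-1}(U) for each U ∈ τ_Y:
  U = ∅: f^{-1}(U) = ∅ ∈ τ_X ✓.
  U = {p61}: f^{-1}(U) = {J} ∈ τ_X ✓.
  U = {p64}: f^{-1}(U) = {K} ∈ τ_X ✓.
  U = {p61, p62}: f^{-1}(U) = {J, L} ∉ τ_X ✗.
  U = {p61, p63}: f^{-1}(U) = {J} ∈ τ_X ✓.
  U = {p61, p64}: f^{-1}(U) = {J, K} ∈ τ_X ✓.
  U = {p61, p62, p63}: f^{-1}(U) = {J, L} ∉ τ_X ✗.
  U = {p61, p62, p64}: f^{-1}(U) = {J, K, L} ∈ τ_X ✓.
  U = {p61, p63, p64}: f^{-1}(U) = {J, K} ∈ τ_X ✓.
  U = {p61, p62, p63, p64}: f^{-1}(U) = {J, K, L} ∈ τ_X ✓.
Found U = {p61, p62} with f^{-1}(U) = {J, L} not in τ_X. Therefore f is NOT continuous.


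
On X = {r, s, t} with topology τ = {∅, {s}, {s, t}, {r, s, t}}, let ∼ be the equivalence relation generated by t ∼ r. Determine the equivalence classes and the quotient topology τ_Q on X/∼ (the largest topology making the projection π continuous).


X/∼ = {[r=t], [s]}; |τ_Q| = 3.

Equivalence classes: [r=t], [s].
Quotient map π: X → X/∼ sends r ↦ [r=t], s ↦ [s], t ↦ [r=t].
For each subset V ⊆ X/∼, compute π^{-1}(V) ⊆ X and check whether π^{-1}(V) ∈ τ. V is open in τ_Q iff π^{-1}(V) ∈ τ.
  V = {}: π^{-1}(V) = ∅ ∈ τ ✓.
  V = {[r=t]}: π^{-1}(V) = {r, t} ∉ τ ✗.
  V = {[s]}: π^{-1}(V) = {s} ∈ τ ✓.
  V = {[r=t], [s]}: π^{-1}(V) = {r, s, t} ∈ τ ✓.
Open sets in the quotient: τ_Q = {{}, {[s]}, {[r=t], [s]}} (3 elements).


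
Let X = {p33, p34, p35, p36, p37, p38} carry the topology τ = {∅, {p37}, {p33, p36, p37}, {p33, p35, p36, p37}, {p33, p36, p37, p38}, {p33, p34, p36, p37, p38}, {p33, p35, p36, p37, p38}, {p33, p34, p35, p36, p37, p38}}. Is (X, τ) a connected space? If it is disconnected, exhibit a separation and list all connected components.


(X, τ) is connected.

Find clopen sets (U ∈ τ with X ∖ U ∈ τ):
  U = ∅, X ∖ U = {p33, p34, p35, p36, p37, p38} — both open, so U is clopen.
  U = {p33, p34, p35, p36, p37, p38}, X ∖ U = ∅ — both open, so U is clopen.
Only trivial clopens (∅ and X) exist, so (X, τ) is connected.
Compute connected components by grouping points that agree on all clopens:
  component: {p33, p34, p35, p36, p37, p38}


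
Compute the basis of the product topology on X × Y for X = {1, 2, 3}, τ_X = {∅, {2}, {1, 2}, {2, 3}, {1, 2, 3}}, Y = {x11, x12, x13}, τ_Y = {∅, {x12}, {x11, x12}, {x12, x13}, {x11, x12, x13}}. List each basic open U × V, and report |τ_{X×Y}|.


Basis B = {∅ × ∅, {2} × {x12}, {1, 2} × {x12}, {2} × {x11, x12}, {2} × {x12, x13}, {2, 3} × {x12}, {1, 2, 3} × {x12}, {2} × {x11, x12, x13}, {1, 2} × {x11, x12}, {1, 2} × {x12, x13}, {2, 3} × {x11, x12}, {2, 3} × {x12, x13}, {1, 2} × {x11, x12, x13}, {1, 2, 3} × {x11, x12}, {1, 2, 3} × {x12, x13}, {2, 3} × {x11, x12, x13}, {1, 2, 3} × {x11, x12, x13}}; |τ_{X×Y}| = 48.

Enumerate products U × V with U ∈ τ_X, V ∈ τ_Y (deduplicated):
  ∅ × ∅ = {} (∅)
  {2} × {x12} = {(2,x12)}
  {1, 2} × {x12} = {(1,x12), (2,x12)}
  {2} × {x11, x12} = {(2,x11), (2,x12)}
  {2} × {x12, x13} = {(2,x12), (2,x13)}
  {2, 3} × {x12} = {(2,x12), (3,x12)}
  {1, 2, 3} × {x12} = {(1,x12), (2,x12), (3,x12)}
  {2} × {x11, x12, x13} = {(2,x11), (2,x12), (2,x13)}
  {1, 2} × {x11, x12} = {(1,x11), (1,x12), (2,x11), (2,x12)}
  {1, 2} × {x12, x13} = {(1,x12), (1,x13), (2,x12), (2,x13)}
  {2, 3} × {x11, x12} = {(2,x11), (2,x12), (3,x11), (3,x12)}
  {2, 3} × {x12, x13} = {(2,x12), (2,x13), (3,x12), (3,x13)}
  {1, 2} × {x11, x12, x13} = {(1,x11), (1,x12), (1,x13), (2,x11), (2,x12), (2,x13)}
  {1, 2, 3} × {x11, x12} = {(1,x11), (1,x12), (2,x11), (2,x12), (3,x11), (3,x12)}
  {1, 2, 3} × {x12, x13} = {(1,x12), (1,x13), (2,x12), (2,x13), (3,x12), (3,x13)}
  {2, 3} × {x11, x12, x13} = {(2,x11), (2,x12), (2,x13), (3,x11), (3,x12), (3,x13)}
  {1, 2, 3} × {x11, x12, x13} = {(1,x11), (1,x12), (1,x13), (2,x11), (2,x12), (2,x13), (3,x11), (3,x12), (3,x13)}
These 17 distinct sets form the basis B.
Close under arbitrary unions to get τ_{X×Y}; counting gives |τ_{X×Y}| = 48.


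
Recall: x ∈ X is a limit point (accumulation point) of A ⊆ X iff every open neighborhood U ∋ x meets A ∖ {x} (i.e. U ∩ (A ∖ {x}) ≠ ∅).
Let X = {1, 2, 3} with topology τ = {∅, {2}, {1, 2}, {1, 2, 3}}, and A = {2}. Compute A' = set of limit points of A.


A' = {1, 3}

For each x ∈ X, list the open sets U ∈ τ with x ∈ U, then check whether U ∩ (A ∖ {x}) ≠ ∅ for every such U.
  x = 1: opens ∋ x are {1, 2}, {1, 2, 3}; each meets A ∖ {1}, so x IS a limit point.
  x = 2: open {2} ∋ x has {2} ∩ (A ∖ {2}) = ∅, so x is NOT a limit point.
  x = 3: opens ∋ x are {1, 2, 3}; each meets A ∖ {3}, so x IS a limit point.
Collecting: A' = {1, 3}.


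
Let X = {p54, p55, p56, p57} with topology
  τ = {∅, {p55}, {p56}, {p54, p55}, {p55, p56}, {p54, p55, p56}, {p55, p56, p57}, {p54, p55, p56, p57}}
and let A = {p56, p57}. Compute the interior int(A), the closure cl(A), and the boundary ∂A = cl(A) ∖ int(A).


int(A) = {p56}, cl(A) = {p56, p57}, ∂A = {p57}.

Closed sets in (X, τ) are complements of opens:
  closed(X, τ) = {∅, {p54}, {p57}, {p54, p57}, {p56, p57}, {p54, p55, p57}, {p54, p56, p57}, {p54, p55, p56, p57}}.
int(A) = ⋃ {U ∈ τ : U ⊆ A}. Opens contained in A: ∅, {p56}.
Taking the union of these: int(A) = {p56}.
cl(A) = ⋂ {C closed : A ⊆ C}. Closed sets containing A: {p56, p57}, {p54, p56, p57}, {p54, p55, p56, p57}.
Intersecting these: cl(A) = {p56, p57}.
∂A = cl(A) ∖ int(A) = {p56, p57} ∖ {p56} = {p57}.


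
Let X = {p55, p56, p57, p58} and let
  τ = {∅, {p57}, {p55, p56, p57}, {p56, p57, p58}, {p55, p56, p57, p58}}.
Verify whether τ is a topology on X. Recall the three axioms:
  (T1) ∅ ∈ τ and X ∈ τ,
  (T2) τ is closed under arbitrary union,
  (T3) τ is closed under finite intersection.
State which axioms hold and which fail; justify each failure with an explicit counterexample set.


τ is NOT a topology on X.

Axiom (T1): ∅ ∈ τ? Yes; X ∈ τ? Yes.
Axiom (T2/T3): check pairwise unions and intersections of members of τ.
Counterexample for (T3): {p55, p56, p57} ∩ {p56, p57, p58} = {p56, p57} ∉ τ. Therefore τ is NOT a topology.


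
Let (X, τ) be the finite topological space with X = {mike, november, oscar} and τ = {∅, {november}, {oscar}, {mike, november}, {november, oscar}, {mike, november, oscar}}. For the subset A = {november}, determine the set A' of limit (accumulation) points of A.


A' = {mike}

For each x ∈ X, list the open sets U ∈ τ with x ∈ U, then check whether U ∩ (A ∖ {x}) ≠ ∅ for every such U.
  x = mike: opens ∋ x are {mike, november}, {mike, november, oscar}; each meets A ∖ {mike}, so x IS a limit point.
  x = november: open {november} ∋ x has {november} ∩ (A ∖ {november}) = ∅, so x is NOT a limit point.
  x = oscar: open {oscar} ∋ x has {oscar} ∩ (A ∖ {oscar}) = ∅, so x is NOT a limit point.
Collecting: A' = {mike}.


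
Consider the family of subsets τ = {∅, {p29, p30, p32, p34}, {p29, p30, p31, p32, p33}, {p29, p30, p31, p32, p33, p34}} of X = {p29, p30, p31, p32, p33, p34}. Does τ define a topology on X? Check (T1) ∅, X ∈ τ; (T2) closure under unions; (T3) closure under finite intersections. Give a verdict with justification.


τ is NOT a topology on X.

Axiom (T1): ∅ ∈ τ? Yes; X ∈ τ? Yes.
Axiom (T2/T3): check pairwise unions and intersections of members of τ.
Counterexample for (T3): {p29, p30, p32, p34} ∩ {p29, p30, p31, p32, p33} = {p29, p30, p32} ∉ τ. Therefore τ is NOT a topology.


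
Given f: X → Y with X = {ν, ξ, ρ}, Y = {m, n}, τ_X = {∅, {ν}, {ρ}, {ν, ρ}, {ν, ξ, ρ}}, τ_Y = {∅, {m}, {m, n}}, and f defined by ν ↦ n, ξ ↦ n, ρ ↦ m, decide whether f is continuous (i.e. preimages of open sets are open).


f IS continuous.

Compute f^{-1}(U) for each U ∈ τ_Y:
  U = ∅: f^{-1}(U) = ∅ ∈ τ_X ✓.
  U = {m}: f^{-1}(U) = {ρ} ∈ τ_X ✓.
  U = {m, n}: f^{-1}(U) = {ν, ξ, ρ} ∈ τ_X ✓.
Every preimage lies in τ_X, so f IS continuous.


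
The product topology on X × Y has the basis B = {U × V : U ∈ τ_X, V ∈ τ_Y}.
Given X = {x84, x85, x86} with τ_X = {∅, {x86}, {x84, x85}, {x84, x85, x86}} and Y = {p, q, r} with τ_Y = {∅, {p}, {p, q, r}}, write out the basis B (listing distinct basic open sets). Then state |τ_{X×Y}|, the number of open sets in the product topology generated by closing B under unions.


Basis B = {∅ × ∅, {x86} × {p}, {x84, x85} × {p}, {x84, x85, x86} × {p}, {x86} × {p, q, r}, {x84, x85} × {p, q, r}, {x84, x85, x86} × {p, q, r}}; |τ_{X×Y}| = 9.

Enumerate products U × V with U ∈ τ_X, V ∈ τ_Y (deduplicated):
  ∅ × ∅ = {} (∅)
  {x86} × {p} = {(x86,p)}
  {x84, x85} × {p} = {(x84,p), (x85,p)}
  {x84, x85, x86} × {p} = {(x84,p), (x85,p), (x86,p)}
  {x86} × {p, q, r} = {(x86,p), (x86,q), (x86,r)}
  {x84, x85} × {p, q, r} = {(x84,p), (x84,q), (x84,r), (x85,p), (x85,q), (x85,r)}
  {x84, x85, x86} × {p, q, r} = {(x84,p), (x84,q), (x84,r), (x85,p), (x85,q), (x85,r), (x86,p), (x86,q), (x86,r)}
These 7 distinct sets form the basis B.
Close under arbitrary unions to get τ_{X×Y}; counting gives |τ_{X×Y}| = 9.


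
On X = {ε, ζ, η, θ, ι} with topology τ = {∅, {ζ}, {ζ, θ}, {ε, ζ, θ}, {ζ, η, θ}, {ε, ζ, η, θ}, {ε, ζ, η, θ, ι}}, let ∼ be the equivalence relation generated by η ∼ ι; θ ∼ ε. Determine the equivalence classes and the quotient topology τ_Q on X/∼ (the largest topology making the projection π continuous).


X/∼ = {[ε=θ], [ζ], [η=ι]}; |τ_Q| = 4.

Equivalence classes: [ε=θ], [ζ], [η=ι].
Quotient map π: X → X/∼ sends ε ↦ [ε=θ], ζ ↦ [ζ], η ↦ [η=ι], θ ↦ [ε=θ], ι ↦ [η=ι].
For each subset V ⊆ X/∼, compute π^{-1}(V) ⊆ X and check whether π^{-1}(V) ∈ τ. V is open in τ_Q iff π^{-1}(V) ∈ τ.
  V = {}: π^{-1}(V) = ∅ ∈ τ ✓.
  V = {[ε=θ]}: π^{-1}(V) = {ε, θ} ∉ τ ✗.
  V = {[ζ]}: π^{-1}(V) = {ζ} ∈ τ ✓.
  V = {[ε=θ], [ζ]}: π^{-1}(V) = {ε, ζ, θ} ∈ τ ✓.
  V = {[η=ι]}: π^{-1}(V) = {η, ι} ∉ τ ✗.
  V = {[ε=θ], [η=ι]}: π^{-1}(V) = {ε, η, θ, ι} ∉ τ ✗.
  V = {[ζ], [η=ι]}: π^{-1}(V) = {ζ, η, ι} ∉ τ ✗.
  V = {[ε=θ], [ζ], [η=ι]}: π^{-1}(V) = {ε, ζ, η, θ, ι} ∈ τ ✓.
Open sets in the quotient: τ_Q = {{}, {[ζ]}, {[ε=θ], [ζ]}, {[ε=θ], [ζ], [η=ι]}} (4 elements).


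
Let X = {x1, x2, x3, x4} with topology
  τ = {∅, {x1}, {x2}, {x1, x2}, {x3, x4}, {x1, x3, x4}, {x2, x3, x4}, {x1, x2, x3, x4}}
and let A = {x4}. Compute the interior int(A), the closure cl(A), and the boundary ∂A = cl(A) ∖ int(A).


int(A) = ∅, cl(A) = {x3, x4}, ∂A = {x3, x4}.

Closed sets in (X, τ) are complements of opens:
  closed(X, τ) = {∅, {x1}, {x2}, {x1, x2}, {x3, x4}, {x1, x3, x4}, {x2, x3, x4}, {x1, x2, x3, x4}}.
int(A) = ⋃ {U ∈ τ : U ⊆ A}. Opens contained in A: ∅.
Taking the union of these: int(A) = ∅.
cl(A) = ⋂ {C closed : A ⊆ C}. Closed sets containing A: {x3, x4}, {x1, x3, x4}, {x2, x3, x4}, {x1, x2, x3, x4}.
Intersecting these: cl(A) = {x3, x4}.
∂A = cl(A) ∖ int(A) = {x3, x4} ∖ ∅ = {x3, x4}.


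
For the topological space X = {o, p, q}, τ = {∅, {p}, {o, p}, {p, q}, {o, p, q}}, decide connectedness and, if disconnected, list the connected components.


(X, τ) is connected.

Find clopen sets (U ∈ τ with X ∖ U ∈ τ):
  U = ∅, X ∖ U = {o, p, q} — both open, so U is clopen.
  U = {o, p, q}, X ∖ U = ∅ — both open, so U is clopen.
Only trivial clopens (∅ and X) exist, so (X, τ) is connected.
Compute connected components by grouping points that agree on all clopens:
  component: {o, p, q}


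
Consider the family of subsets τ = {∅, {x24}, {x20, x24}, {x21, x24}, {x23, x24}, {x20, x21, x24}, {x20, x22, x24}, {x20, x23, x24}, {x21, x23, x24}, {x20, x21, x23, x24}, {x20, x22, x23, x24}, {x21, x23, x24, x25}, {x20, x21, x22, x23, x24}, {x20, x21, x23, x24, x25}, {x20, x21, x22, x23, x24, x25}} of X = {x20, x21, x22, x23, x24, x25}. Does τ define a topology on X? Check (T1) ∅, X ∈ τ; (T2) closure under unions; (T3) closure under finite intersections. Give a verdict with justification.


τ is NOT a topology on X.

Axiom (T1): ∅ ∈ τ? Yes; X ∈ τ? Yes.
Axiom (T2/T3): check pairwise unions and intersections of members of τ.
Counterexample for (T2): {x21, x24} ∪ {x20, x22, x24} = {x20, x21, x22, x24} ∉ τ. Therefore τ is NOT a topology.


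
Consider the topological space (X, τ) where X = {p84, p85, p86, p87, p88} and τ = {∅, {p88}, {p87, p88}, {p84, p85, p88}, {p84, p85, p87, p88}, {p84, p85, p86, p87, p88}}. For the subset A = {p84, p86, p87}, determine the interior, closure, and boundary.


int(A) = ∅, cl(A) = {p84, p85, p86, p87}, ∂A = {p84, p85, p86, p87}.

Closed sets in (X, τ) are complements of opens:
  closed(X, τ) = {∅, {p86}, {p86, p87}, {p84, p85, p86}, {p84, p85, p86, p87}, {p84, p85, p86, p87, p88}}.
int(A) = ⋃ {U ∈ τ : U ⊆ A}. Opens contained in A: ∅.
Taking the union of these: int(A) = ∅.
cl(A) = ⋂ {C closed : A ⊆ C}. Closed sets containing A: {p84, p85, p86, p87}, {p84, p85, p86, p87, p88}.
Intersecting these: cl(A) = {p84, p85, p86, p87}.
∂A = cl(A) ∖ int(A) = {p84, p85, p86, p87} ∖ ∅ = {p84, p85, p86, p87}.


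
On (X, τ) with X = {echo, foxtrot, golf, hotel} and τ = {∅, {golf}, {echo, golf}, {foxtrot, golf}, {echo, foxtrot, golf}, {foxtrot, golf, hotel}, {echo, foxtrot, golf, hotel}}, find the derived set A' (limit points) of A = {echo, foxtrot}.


A' = {hotel}

For each x ∈ X, list the open sets U ∈ τ with x ∈ U, then check whether U ∩ (A ∖ {x}) ≠ ∅ for every such U.
  x = echo: open {echo, golf} ∋ x has {echo, golf} ∩ (A ∖ {echo}) = ∅, so x is NOT a limit point.
  x = foxtrot: open {foxtrot, golf} ∋ x has {foxtrot, golf} ∩ (A ∖ {foxtrot}) = ∅, so x is NOT a limit point.
  x = golf: open {golf} ∋ x has {golf} ∩ (A ∖ {golf}) = ∅, so x is NOT a limit point.
  x = hotel: opens ∋ x are {foxtrot, golf, hotel}, {echo, foxtrot, golf, hotel}; each meets A ∖ {hotel}, so x IS a limit point.
Collecting: A' = {hotel}.


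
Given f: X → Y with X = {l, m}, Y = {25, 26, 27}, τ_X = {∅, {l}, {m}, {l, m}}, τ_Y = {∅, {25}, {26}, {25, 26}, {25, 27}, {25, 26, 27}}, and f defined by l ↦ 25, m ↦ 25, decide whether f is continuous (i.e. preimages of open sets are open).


f IS continuous.

Compute f^{-1}(U) for each U ∈ τ_Y:
  U = ∅: f^{-1}(U) = ∅ ∈ τ_X ✓.
  U = {25}: f^{-1}(U) = {l, m} ∈ τ_X ✓.
  U = {26}: f^{-1}(U) = ∅ ∈ τ_X ✓.
  U = {25, 26}: f^{-1}(U) = {l, m} ∈ τ_X ✓.
  U = {25, 27}: f^{-1}(U) = {l, m} ∈ τ_X ✓.
  U = {25, 26, 27}: f^{-1}(U) = {l, m} ∈ τ_X ✓.
Every preimage lies in τ_X, so f IS continuous.


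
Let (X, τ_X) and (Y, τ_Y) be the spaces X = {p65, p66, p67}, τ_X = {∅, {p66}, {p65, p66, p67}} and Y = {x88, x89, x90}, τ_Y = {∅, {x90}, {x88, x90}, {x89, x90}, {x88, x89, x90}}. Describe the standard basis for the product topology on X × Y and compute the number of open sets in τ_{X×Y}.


Basis B = {∅ × ∅, {p66} × {x90}, {p66} × {x88, x90}, {p66} × {x89, x90}, {p65, p66, p67} × {x90}, {p66} × {x88, x89, x90}, {p65, p66, p67} × {x88, x90}, {p65, p66, p67} × {x89, x90}, {p65, p66, p67} × {x88, x89, x90}}; |τ_{X×Y}| = 14.

Enumerate products U × V with U ∈ τ_X, V ∈ τ_Y (deduplicated):
  ∅ × ∅ = {} (∅)
  {p66} × {x90} = {(p66,x90)}
  {p66} × {x88, x90} = {(p66,x88), (p66,x90)}
  {p66} × {x89, x90} = {(p66,x89), (p66,x90)}
  {p65, p66, p67} × {x90} = {(p65,x90), (p66,x90), (p67,x90)}
  {p66} × {x88, x89, x90} = {(p66,x88), (p66,x89), (p66,x90)}
  {p65, p66, p67} × {x88, x90} = {(p65,x88), (p65,x90), (p66,x88), (p66,x90), (p67,x88), (p67,x90)}
  {p65, p66, p67} × {x89, x90} = {(p65,x89), (p65,x90), (p66,x89), (p66,x90), (p67,x89), (p67,x90)}
  {p65, p66, p67} × {x88, x89, x90} = {(p65,x88), (p65,x89), (p65,x90), (p66,x88), (p66,x89), (p66,x90), (p67,x88), (p67,x89), (p67,x90)}
These 9 distinct sets form the basis B.
Close under arbitrary unions to get τ_{X×Y}; counting gives |τ_{X×Y}| = 14.


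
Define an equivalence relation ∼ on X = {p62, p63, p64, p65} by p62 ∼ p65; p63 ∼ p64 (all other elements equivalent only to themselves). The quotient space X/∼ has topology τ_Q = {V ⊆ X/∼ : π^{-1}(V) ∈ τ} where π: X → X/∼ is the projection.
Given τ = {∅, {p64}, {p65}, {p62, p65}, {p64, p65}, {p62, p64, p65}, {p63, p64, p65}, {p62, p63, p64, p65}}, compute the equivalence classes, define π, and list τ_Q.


X/∼ = {[p62=p65], [p63=p64]}; |τ_Q| = 3.

Equivalence classes: [p62=p65], [p63=p64].
Quotient map π: X → X/∼ sends p62 ↦ [p62=p65], p63 ↦ [p63=p64], p64 ↦ [p63=p64], p65 ↦ [p62=p65].
For each subset V ⊆ X/∼, compute π^{-1}(V) ⊆ X and check whether π^{-1}(V) ∈ τ. V is open in τ_Q iff π^{-1}(V) ∈ τ.
  V = {}: π^{-1}(V) = ∅ ∈ τ ✓.
  V = {[p62=p65]}: π^{-1}(V) = {p62, p65} ∈ τ ✓.
  V = {[p63=p64]}: π^{-1}(V) = {p63, p64} ∉ τ ✗.
  V = {[p62=p65], [p63=p64]}: π^{-1}(V) = {p62, p63, p64, p65} ∈ τ ✓.
Open sets in the quotient: τ_Q = {{}, {[p62=p65]}, {[p62=p65], [p63=p64]}} (3 elements).


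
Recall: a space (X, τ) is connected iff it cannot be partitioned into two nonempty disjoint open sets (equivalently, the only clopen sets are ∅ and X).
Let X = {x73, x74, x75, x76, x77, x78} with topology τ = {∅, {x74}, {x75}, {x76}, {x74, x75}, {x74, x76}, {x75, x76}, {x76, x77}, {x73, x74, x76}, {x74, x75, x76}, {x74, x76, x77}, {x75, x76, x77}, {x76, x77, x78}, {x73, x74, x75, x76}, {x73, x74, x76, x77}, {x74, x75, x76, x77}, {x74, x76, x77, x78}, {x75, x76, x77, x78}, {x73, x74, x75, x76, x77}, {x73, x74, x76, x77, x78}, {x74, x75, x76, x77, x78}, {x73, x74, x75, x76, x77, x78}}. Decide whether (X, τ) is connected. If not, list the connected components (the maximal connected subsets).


(X, τ) is disconnected; components = [{x75}, {x73, x74, x76, x77, x78}].

Find clopen sets (U ∈ τ with X ∖ U ∈ τ):
  U = ∅, X ∖ U = {x73, x74, x75, x76, x77, x78} — both open, so U is clopen.
  U = {x75}, X ∖ U = {x73, x74, x76, x77, x78} — both open, so U is clopen.
  U = {x73, x74, x76, x77, x78}, X ∖ U = {x75} — both open, so U is clopen.
  U = {x73, x74, x75, x76, x77, x78}, X ∖ U = ∅ — both open, so U is clopen.
Nontrivial clopen(s) exist: e.g. {x75}. So (X, τ) is disconnected.
Compute connected components by grouping points that agree on all clopens:
  component: {x75}
  component: {x73, x74, x76, x77, x78}


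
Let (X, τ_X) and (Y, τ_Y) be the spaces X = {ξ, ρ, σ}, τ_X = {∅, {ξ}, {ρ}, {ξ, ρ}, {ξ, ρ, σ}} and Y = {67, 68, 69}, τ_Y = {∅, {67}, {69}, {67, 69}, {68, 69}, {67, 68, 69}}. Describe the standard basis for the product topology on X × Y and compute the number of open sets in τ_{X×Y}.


Basis B = {∅ × ∅, {ξ} × {67}, {ξ} × {69}, {ρ} × {67}, {ρ} × {69}, {ξ} × {67, 69}, {ξ, ρ} × {67}, {ξ} × {68, 69}, {ξ, ρ} × {69}, {ρ} × {67, 69}, {ρ} × {68, 69}, {ξ} × {67, 68, 69}, {ξ, ρ, σ} × {67}, {ξ, ρ, σ} × {69}, {ρ} × {67, 68, 69}, {ξ, ρ} × {67, 69}, {ξ, ρ} × {68, 69}, {ξ, ρ} × {67, 68, 69}, {ξ, ρ, σ} × {67, 69}, {ξ, ρ, σ} × {68, 69}, {ξ, ρ, σ} × {67, 68, 69}}; |τ_{X×Y}| = 70.

Enumerate products U × V with U ∈ τ_X, V ∈ τ_Y (deduplicated):
  ∅ × ∅ = {} (∅)
  {ξ} × {67} = {(ξ,67)}
  {ξ} × {69} = {(ξ,69)}
  {ρ} × {67} = {(ρ,67)}
  {ρ} × {69} = {(ρ,69)}
  {ξ} × {67, 69} = {(ξ,67), (ξ,69)}
  {ξ, ρ} × {67} = {(ξ,67), (ρ,67)}
  {ξ} × {68, 69} = {(ξ,68), (ξ,69)}
  {ξ, ρ} × {69} = {(ξ,69), (ρ,69)}
  {ρ} × {67, 69} = {(ρ,67), (ρ,69)}
  {ρ} × {68, 69} = {(ρ,68), (ρ,69)}
  {ξ} × {67, 68, 69} = {(ξ,67), (ξ,68), (ξ,69)}
  {ξ, ρ, σ} × {67} = {(ξ,67), (ρ,67), (σ,67)}
  {ξ, ρ, σ} × {69} = {(ξ,69), (ρ,69), (σ,69)}
  {ρ} × {67, 68, 69} = {(ρ,67), (ρ,68), (ρ,69)}
  {ξ, ρ} × {67, 69} = {(ξ,67), (ξ,69), (ρ,67), (ρ,69)}
  {ξ, ρ} × {68, 69} = {(ξ,68), (ξ,69), (ρ,68), (ρ,69)}
  {ξ, ρ} × {67, 68, 69} = {(ξ,67), (ξ,68), (ξ,69), (ρ,67), (ρ,68), (ρ,69)}
  {ξ, ρ, σ} × {67, 69} = {(ξ,67), (ξ,69), (ρ,67), (ρ,69), (σ,67), (σ,69)}
  {ξ, ρ, σ} × {68, 69} = {(ξ,68), (ξ,69), (ρ,68), (ρ,69), (σ,68), (σ,69)}
  {ξ, ρ, σ} × {67, 68, 69} = {(ξ,67), (ξ,68), (ξ,69), (ρ,67), (ρ,68), (ρ,69), (σ,67), (σ,68), (σ,69)}
These 21 distinct sets form the basis B.
Close under arbitrary unions to get τ_{X×Y}; counting gives |τ_{X×Y}| = 70.


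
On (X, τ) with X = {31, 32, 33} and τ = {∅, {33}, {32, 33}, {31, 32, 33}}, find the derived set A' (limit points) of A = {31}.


A' = ∅

For each x ∈ X, list the open sets U ∈ τ with x ∈ U, then check whether U ∩ (A ∖ {x}) ≠ ∅ for every such U.
  x = 31: open {31, 32, 33} ∋ x has {31, 32, 33} ∩ (A ∖ {31}) = ∅, so x is NOT a limit point.
  x = 32: open {32, 33} ∋ x has {32, 33} ∩ (A ∖ {32}) = ∅, so x is NOT a limit point.
  x = 33: open {33} ∋ x has {33} ∩ (A ∖ {33}) = ∅, so x is NOT a limit point.
Collecting: A' = ∅.


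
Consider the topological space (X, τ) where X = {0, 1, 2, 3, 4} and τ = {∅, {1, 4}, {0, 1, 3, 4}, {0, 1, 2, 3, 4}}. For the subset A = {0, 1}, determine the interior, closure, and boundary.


int(A) = ∅, cl(A) = {0, 1, 2, 3, 4}, ∂A = {0, 1, 2, 3, 4}.

Closed sets in (X, τ) are complements of opens:
  closed(X, τ) = {∅, {2}, {0, 2, 3}, {0, 1, 2, 3, 4}}.
int(A) = ⋃ {U ∈ τ : U ⊆ A}. Opens contained in A: ∅.
Taking the union of these: int(A) = ∅.
cl(A) = ⋂ {C closed : A ⊆ C}. Closed sets containing A: {0, 1, 2, 3, 4}.
Intersecting these: cl(A) = {0, 1, 2, 3, 4}.
∂A = cl(A) ∖ int(A) = {0, 1, 2, 3, 4} ∖ ∅ = {0, 1, 2, 3, 4}.


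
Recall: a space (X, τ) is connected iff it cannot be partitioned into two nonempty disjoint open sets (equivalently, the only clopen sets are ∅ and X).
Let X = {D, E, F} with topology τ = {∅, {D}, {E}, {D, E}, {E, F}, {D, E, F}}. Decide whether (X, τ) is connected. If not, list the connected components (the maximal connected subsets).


(X, τ) is disconnected; components = [{D}, {E, F}].

Find clopen sets (U ∈ τ with X ∖ U ∈ τ):
  U = ∅, X ∖ U = {D, E, F} — both open, so U is clopen.
  U = {D}, X ∖ U = {E, F} — both open, so U is clopen.
  U = {E, F}, X ∖ U = {D} — both open, so U is clopen.
  U = {D, E, F}, X ∖ U = ∅ — both open, so U is clopen.
Nontrivial clopen(s) exist: e.g. {D}. So (X, τ) is disconnected.
Compute connected components by grouping points that agree on all clopens:
  component: {D}
  component: {E, F}


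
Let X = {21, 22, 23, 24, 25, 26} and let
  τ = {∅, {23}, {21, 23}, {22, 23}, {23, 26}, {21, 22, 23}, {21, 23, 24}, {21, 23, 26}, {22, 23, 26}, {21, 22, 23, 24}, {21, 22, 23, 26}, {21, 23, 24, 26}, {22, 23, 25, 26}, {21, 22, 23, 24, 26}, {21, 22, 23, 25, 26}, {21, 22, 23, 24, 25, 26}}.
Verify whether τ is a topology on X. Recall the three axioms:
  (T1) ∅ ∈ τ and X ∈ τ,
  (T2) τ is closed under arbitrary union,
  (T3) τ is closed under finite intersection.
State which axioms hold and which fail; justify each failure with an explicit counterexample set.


τ IS a topology on X.

Axiom (T1): ∅ ∈ τ? Yes; X ∈ τ? Yes.
Axiom (T2/T3): check pairwise unions and intersections of members of τ.
All pairwise intersections and unions checked — each lies in τ. Therefore τ satisfies (T1), (T2), (T3): it IS a topology on X.


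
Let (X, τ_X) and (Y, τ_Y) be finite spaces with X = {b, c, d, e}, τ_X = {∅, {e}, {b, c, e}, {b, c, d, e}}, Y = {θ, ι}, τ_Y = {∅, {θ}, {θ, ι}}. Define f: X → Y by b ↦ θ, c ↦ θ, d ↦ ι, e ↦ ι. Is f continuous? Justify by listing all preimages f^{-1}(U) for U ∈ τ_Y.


f is NOT continuous.

Compute f^{-1}(U) for each U ∈ τ_Y:
  U = ∅: f^{-1}(U) = ∅ ∈ τ_X ✓.
  U = {θ}: f^{-1}(U) = {b, c} ∉ τ_X ✗.
  U = {θ, ι}: f^{-1}(U) = {b, c, d, e} ∈ τ_X ✓.
Found U = {θ} with f^{-1}(U) = {b, c} not in τ_X. Therefore f is NOT continuous.


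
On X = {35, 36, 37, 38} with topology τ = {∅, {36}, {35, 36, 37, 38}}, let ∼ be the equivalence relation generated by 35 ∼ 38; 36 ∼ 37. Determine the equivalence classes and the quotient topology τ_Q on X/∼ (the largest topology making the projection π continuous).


X/∼ = {[35=38], [36=37]}; |τ_Q| = 2.

Equivalence classes: [35=38], [36=37].
Quotient map π: X → X/∼ sends 35 ↦ [35=38], 36 ↦ [36=37], 37 ↦ [36=37], 38 ↦ [35=38].
For each subset V ⊆ X/∼, compute π^{-1}(V) ⊆ X and check whether π^{-1}(V) ∈ τ. V is open in τ_Q iff π^{-1}(V) ∈ τ.
  V = {}: π^{-1}(V) = ∅ ∈ τ ✓.
  V = {[35=38]}: π^{-1}(V) = {35, 38} ∉ τ ✗.
  V = {[36=37]}: π^{-1}(V) = {36, 37} ∉ τ ✗.
  V = {[35=38], [36=37]}: π^{-1}(V) = {35, 36, 37, 38} ∈ τ ✓.
Open sets in the quotient: τ_Q = {{}, {[35=38], [36=37]}} (2 elements).


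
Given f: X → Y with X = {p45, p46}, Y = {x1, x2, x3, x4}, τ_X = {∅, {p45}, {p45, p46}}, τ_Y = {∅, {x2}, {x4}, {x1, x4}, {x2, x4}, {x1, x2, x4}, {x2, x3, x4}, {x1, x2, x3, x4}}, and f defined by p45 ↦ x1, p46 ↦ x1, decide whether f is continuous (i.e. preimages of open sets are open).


f IS continuous.

Compute f^{-1}(U) for each U ∈ τ_Y:
  U = ∅: f^{-1}(U) = ∅ ∈ τ_X ✓.
  U = {x2}: f^{-1}(U) = ∅ ∈ τ_X ✓.
  U = {x4}: f^{-1}(U) = ∅ ∈ τ_X ✓.
  U = {x1, x4}: f^{-1}(U) = {p45, p46} ∈ τ_X ✓.
  U = {x2, x4}: f^{-1}(U) = ∅ ∈ τ_X ✓.
  U = {x1, x2, x4}: f^{-1}(U) = {p45, p46} ∈ τ_X ✓.
  U = {x2, x3, x4}: f^{-1}(U) = ∅ ∈ τ_X ✓.
  U = {x1, x2, x3, x4}: f^{-1}(U) = {p45, p46} ∈ τ_X ✓.
Every preimage lies in τ_X, so f IS continuous.


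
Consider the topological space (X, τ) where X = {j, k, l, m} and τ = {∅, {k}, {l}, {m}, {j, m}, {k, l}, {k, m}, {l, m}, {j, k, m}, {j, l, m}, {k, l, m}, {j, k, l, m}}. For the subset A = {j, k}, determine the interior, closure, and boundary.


int(A) = {k}, cl(A) = {j, k}, ∂A = {j}.

Closed sets in (X, τ) are complements of opens:
  closed(X, τ) = {∅, {j}, {k}, {l}, {j, k}, {j, l}, {j, m}, {k, l}, {j, k, l}, {j, k, m}, {j, l, m}, {j, k, l, m}}.
int(A) = ⋃ {U ∈ τ : U ⊆ A}. Opens contained in A: ∅, {k}.
Taking the union of these: int(A) = {k}.
cl(A) = ⋂ {C closed : A ⊆ C}. Closed sets containing A: {j, k}, {j, k, l}, {j, k, m}, {j, k, l, m}.
Intersecting these: cl(A) = {j, k}.
∂A = cl(A) ∖ int(A) = {j, k} ∖ {k} = {j}.


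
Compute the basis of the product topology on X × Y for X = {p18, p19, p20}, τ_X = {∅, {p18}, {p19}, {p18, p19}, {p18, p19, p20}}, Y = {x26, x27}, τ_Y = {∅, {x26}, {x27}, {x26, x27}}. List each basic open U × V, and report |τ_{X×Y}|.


Basis B = {∅ × ∅, {p18} × {x26}, {p18} × {x27}, {p19} × {x26}, {p19} × {x27}, {p18} × {x26, x27}, {p18, p19} × {x26}, {p18, p19} × {x27}, {p19} × {x26, x27}, {p18, p19, p20} × {x26}, {p18, p19, p20} × {x27}, {p18, p19} × {x26, x27}, {p18, p19, p20} × {x26, x27}}; |τ_{X×Y}| = 25.

Enumerate products U × V with U ∈ τ_X, V ∈ τ_Y (deduplicated):
  ∅ × ∅ = {} (∅)
  {p18} × {x26} = {(p18,x26)}
  {p18} × {x27} = {(p18,x27)}
  {p19} × {x26} = {(p19,x26)}
  {p19} × {x27} = {(p19,x27)}
  {p18} × {x26, x27} = {(p18,x26), (p18,x27)}
  {p18, p19} × {x26} = {(p18,x26), (p19,x26)}
  {p18, p19} × {x27} = {(p18,x27), (p19,x27)}
  {p19} × {x26, x27} = {(p19,x26), (p19,x27)}
  {p18, p19, p20} × {x26} = {(p18,x26), (p19,x26), (p20,x26)}
  {p18, p19, p20} × {x27} = {(p18,x27), (p19,x27), (p20,x27)}
  {p18, p19} × {x26, x27} = {(p18,x26), (p18,x27), (p19,x26), (p19,x27)}
  {p18, p19, p20} × {x26, x27} = {(p18,x26), (p18,x27), (p19,x26), (p19,x27), (p20,x26), (p20,x27)}
These 13 distinct sets form the basis B.
Close under arbitrary unions to get τ_{X×Y}; counting gives |τ_{X×Y}| = 25.


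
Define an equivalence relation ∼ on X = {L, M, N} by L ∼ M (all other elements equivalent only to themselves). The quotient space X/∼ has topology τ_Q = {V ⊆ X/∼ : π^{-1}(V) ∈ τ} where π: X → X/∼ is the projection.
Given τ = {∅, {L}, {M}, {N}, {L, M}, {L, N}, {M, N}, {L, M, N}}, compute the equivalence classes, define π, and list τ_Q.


X/∼ = {[L=M], [N]}; |τ_Q| = 4.

Equivalence classes: [L=M], [N].
Quotient map π: X → X/∼ sends L ↦ [L=M], M ↦ [L=M], N ↦ [N].
For each subset V ⊆ X/∼, compute π^{-1}(V) ⊆ X and check whether π^{-1}(V) ∈ τ. V is open in τ_Q iff π^{-1}(V) ∈ τ.
  V = {}: π^{-1}(V) = ∅ ∈ τ ✓.
  V = {[L=M]}: π^{-1}(V) = {L, M} ∈ τ ✓.
  V = {[N]}: π^{-1}(V) = {N} ∈ τ ✓.
  V = {[L=M], [N]}: π^{-1}(V) = {L, M, N} ∈ τ ✓.
Open sets in the quotient: τ_Q = {{}, {[L=M]}, {[N]}, {[L=M], [N]}} (4 elements).


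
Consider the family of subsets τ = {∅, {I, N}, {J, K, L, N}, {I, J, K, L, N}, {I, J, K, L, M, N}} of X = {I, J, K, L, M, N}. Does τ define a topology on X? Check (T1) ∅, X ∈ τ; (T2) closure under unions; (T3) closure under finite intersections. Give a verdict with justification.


τ is NOT a topology on X.

Axiom (T1): ∅ ∈ τ? Yes; X ∈ τ? Yes.
Axiom (T2/T3): check pairwise unions and intersections of members of τ.
Counterexample for (T3): {I, N} ∩ {J, K, L, N} = {N} ∉ τ. Therefore τ is NOT a topology.


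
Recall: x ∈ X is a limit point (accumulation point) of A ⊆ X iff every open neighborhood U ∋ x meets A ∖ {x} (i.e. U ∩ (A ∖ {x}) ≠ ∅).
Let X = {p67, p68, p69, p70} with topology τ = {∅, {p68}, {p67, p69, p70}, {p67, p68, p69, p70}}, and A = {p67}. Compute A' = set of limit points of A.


A' = {p69, p70}

For each x ∈ X, list the open sets U ∈ τ with x ∈ U, then check whether U ∩ (A ∖ {x}) ≠ ∅ for every such U.
  x = p67: open {p67, p69, p70} ∋ x has {p67, p69, p70} ∩ (A ∖ {p67}) = ∅, so x is NOT a limit point.
  x = p68: open {p68} ∋ x has {p68} ∩ (A ∖ {p68}) = ∅, so x is NOT a limit point.
  x = p69: opens ∋ x are {p67, p69, p70}, {p67, p68, p69, p70}; each meets A ∖ {p69}, so x IS a limit point.
  x = p70: opens ∋ x are {p67, p69, p70}, {p67, p68, p69, p70}; each meets A ∖ {p70}, so x IS a limit point.
Collecting: A' = {p69, p70}.


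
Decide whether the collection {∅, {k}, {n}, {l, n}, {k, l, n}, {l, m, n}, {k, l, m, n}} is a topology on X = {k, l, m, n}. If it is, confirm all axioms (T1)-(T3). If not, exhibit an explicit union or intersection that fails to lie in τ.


τ is NOT a topology on X.

Axiom (T1): ∅ ∈ τ? Yes; X ∈ τ? Yes.
Axiom (T2/T3): check pairwise unions and intersections of members of τ.
Counterexample for (T2): {k} ∪ {n} = {k, n} ∉ τ. Therefore τ is NOT a topology.


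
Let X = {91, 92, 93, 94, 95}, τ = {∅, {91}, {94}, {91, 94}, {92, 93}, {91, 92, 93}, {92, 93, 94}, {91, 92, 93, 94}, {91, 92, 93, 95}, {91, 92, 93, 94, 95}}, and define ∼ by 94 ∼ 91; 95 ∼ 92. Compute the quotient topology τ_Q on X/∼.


X/∼ = {[91=94], [92=95], [93]}; |τ_Q| = 3.

Equivalence classes: [91=94], [92=95], [93].
Quotient map π: X → X/∼ sends 91 ↦ [91=94], 92 ↦ [92=95], 93 ↦ [93], 94 ↦ [91=94], 95 ↦ [92=95].
For each subset V ⊆ X/∼, compute π^{-1}(V) ⊆ X and check whether π^{-1}(V) ∈ τ. V is open in τ_Q iff π^{-1}(V) ∈ τ.
  V = {}: π^{-1}(V) = ∅ ∈ τ ✓.
  V = {[91=94]}: π^{-1}(V) = {91, 94} ∈ τ ✓.
  V = {[92=95]}: π^{-1}(V) = {92, 95} ∉ τ ✗.
  V = {[91=94], [92=95]}: π^{-1}(V) = {91, 92, 94, 95} ∉ τ ✗.
  V = {[93]}: π^{-1}(V) = {93} ∉ τ ✗.
  V = {[91=94], [93]}: π^{-1}(V) = {91, 93, 94} ∉ τ ✗.
  V = {[92=95], [93]}: π^{-1}(V) = {92, 93, 95} ∉ τ ✗.
  V = {[91=94], [92=95], [93]}: π^{-1}(V) = {91, 92, 93, 94, 95} ∈ τ ✓.
Open sets in the quotient: τ_Q = {{}, {[91=94]}, {[91=94], [92=95], [93]}} (3 elements).


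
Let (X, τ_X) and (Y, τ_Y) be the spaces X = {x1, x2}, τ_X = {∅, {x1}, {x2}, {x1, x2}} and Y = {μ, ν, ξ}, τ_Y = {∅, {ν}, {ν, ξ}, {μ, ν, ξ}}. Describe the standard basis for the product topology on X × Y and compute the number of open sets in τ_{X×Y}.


Basis B = {∅ × ∅, {x1} × {ν}, {x2} × {ν}, {x1} × {ν, ξ}, {x1, x2} × {ν}, {x2} × {ν, ξ}, {x1} × {μ, ν, ξ}, {x2} × {μ, ν, ξ}, {x1, x2} × {ν, ξ}, {x1, x2} × {μ, ν, ξ}}; |τ_{X×Y}| = 16.

Enumerate products U × V with U ∈ τ_X, V ∈ τ_Y (deduplicated):
  ∅ × ∅ = {} (∅)
  {x1} × {ν} = {(x1,ν)}
  {x2} × {ν} = {(x2,ν)}
  {x1} × {ν, ξ} = {(x1,ν), (x1,ξ)}
  {x1, x2} × {ν} = {(x1,ν), (x2,ν)}
  {x2} × {ν, ξ} = {(x2,ν), (x2,ξ)}
  {x1} × {μ, ν, ξ} = {(x1,μ), (x1,ν), (x1,ξ)}
  {x2} × {μ, ν, ξ} = {(x2,μ), (x2,ν), (x2,ξ)}
  {x1, x2} × {ν, ξ} = {(x1,ν), (x1,ξ), (x2,ν), (x2,ξ)}
  {x1, x2} × {μ, ν, ξ} = {(x1,μ), (x1,ν), (x1,ξ), (x2,μ), (x2,ν), (x2,ξ)}
These 10 distinct sets form the basis B.
Close under arbitrary unions to get τ_{X×Y}; counting gives |τ_{X×Y}| = 16.


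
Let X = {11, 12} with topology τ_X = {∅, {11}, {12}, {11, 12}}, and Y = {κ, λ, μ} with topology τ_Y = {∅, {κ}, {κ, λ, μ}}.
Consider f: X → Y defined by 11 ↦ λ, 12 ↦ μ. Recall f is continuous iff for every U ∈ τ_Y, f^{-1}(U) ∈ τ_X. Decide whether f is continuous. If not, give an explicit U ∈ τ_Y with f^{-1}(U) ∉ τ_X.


f IS continuous.

Compute f^{-1}(U) for each U ∈ τ_Y:
  U = ∅: f^{-1}(U) = ∅ ∈ τ_X ✓.
  U = {κ}: f^{-1}(U) = ∅ ∈ τ_X ✓.
  U = {κ, λ, μ}: f^{-1}(U) = {11, 12} ∈ τ_X ✓.
Every preimage lies in τ_X, so f IS continuous.


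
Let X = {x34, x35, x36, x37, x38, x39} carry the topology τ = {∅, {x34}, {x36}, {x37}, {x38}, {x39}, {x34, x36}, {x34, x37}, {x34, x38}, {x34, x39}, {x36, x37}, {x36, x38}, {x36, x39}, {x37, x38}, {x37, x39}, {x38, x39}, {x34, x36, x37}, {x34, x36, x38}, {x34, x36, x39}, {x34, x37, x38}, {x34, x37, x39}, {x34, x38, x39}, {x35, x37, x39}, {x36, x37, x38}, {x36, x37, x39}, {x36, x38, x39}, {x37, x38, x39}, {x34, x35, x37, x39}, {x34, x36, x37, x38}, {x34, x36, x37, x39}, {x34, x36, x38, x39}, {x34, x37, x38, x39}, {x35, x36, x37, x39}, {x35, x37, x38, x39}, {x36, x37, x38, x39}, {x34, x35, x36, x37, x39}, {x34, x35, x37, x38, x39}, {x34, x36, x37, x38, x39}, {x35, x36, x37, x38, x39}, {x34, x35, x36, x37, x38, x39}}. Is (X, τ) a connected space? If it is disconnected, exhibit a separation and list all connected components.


(X, τ) is disconnected; components = [{x34}, {x36}, {x38}, {x35, x37, x39}].

Find clopen sets (U ∈ τ with X ∖ U ∈ τ):
  U = ∅, X ∖ U = {x34, x35, x36, x37, x38, x39} — both open, so U is clopen.
  U = {x34}, X ∖ U = {x35, x36, x37, x38, x39} — both open, so U is clopen.
  U = {x36}, X ∖ U = {x34, x35, x37, x38, x39} — both open, so U is clopen.
  U = {x38}, X ∖ U = {x34, x35, x36, x37, x39} — both open, so U is clopen.
  U = {x34, x36}, X ∖ U = {x35, x37, x38, x39} — both open, so U is clopen.
  U = {x34, x38}, X ∖ U = {x35, x36, x37, x39} — both open, so U is clopen.
  U = {x36, x38}, X ∖ U = {x34, x35, x37, x39} — both open, so U is clopen.
  U = {x34, x36, x38}, X ∖ U = {x35, x37, x39} — both open, so U is clopen.
  U = {x35, x37, x39}, X ∖ U = {x34, x36, x38} — both open, so U is clopen.
  U = {x34, x35, x37, x39}, X ∖ U = {x36, x38} — both open, so U is clopen.
  U = {x35, x36, x37, x39}, X ∖ U = {x34, x38} — both open, so U is clopen.
  U = {x35, x37, x38, x39}, X ∖ U = {x34, x36} — both open, so U is clopen.
  U = {x34, x35, x36, x37, x39}, X ∖ U = {x38} — both open, so U is clopen.
  U = {x34, x35, x37, x38, x39}, X ∖ U = {x36} — both open, so U is clopen.
  U = {x35, x36, x37, x38, x39}, X ∖ U = {x34} — both open, so U is clopen.
  U = {x34, x35, x36, x37, x38, x39}, X ∖ U = ∅ — both open, so U is clopen.
Nontrivial clopen(s) exist: e.g. {x35, x37, x38, x39}. So (X, τ) is disconnected.
Compute connected components by grouping points that agree on all clopens:
  component: {x34}
  component: {x36}
  component: {x38}
  component: {x35, x37, x39}


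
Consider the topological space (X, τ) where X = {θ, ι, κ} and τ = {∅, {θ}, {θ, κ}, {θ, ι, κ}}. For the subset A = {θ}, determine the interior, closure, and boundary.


int(A) = {θ}, cl(A) = {θ, ι, κ}, ∂A = {ι, κ}.

Closed sets in (X, τ) are complements of opens:
  closed(X, τ) = {∅, {ι}, {ι, κ}, {θ, ι, κ}}.
int(A) = ⋃ {U ∈ τ : U ⊆ A}. Opens contained in A: ∅, {θ}.
Taking the union of these: int(A) = {θ}.
cl(A) = ⋂ {C closed : A ⊆ C}. Closed sets containing A: {θ, ι, κ}.
Intersecting these: cl(A) = {θ, ι, κ}.
∂A = cl(A) ∖ int(A) = {θ, ι, κ} ∖ {θ} = {ι, κ}.


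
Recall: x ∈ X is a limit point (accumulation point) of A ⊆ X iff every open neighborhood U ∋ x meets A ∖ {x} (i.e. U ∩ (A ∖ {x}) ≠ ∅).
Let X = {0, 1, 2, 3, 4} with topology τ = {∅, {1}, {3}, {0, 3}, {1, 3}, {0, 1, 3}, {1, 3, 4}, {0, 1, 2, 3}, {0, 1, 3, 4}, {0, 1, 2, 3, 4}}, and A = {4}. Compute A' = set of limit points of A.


A' = ∅

For each x ∈ X, list the open sets U ∈ τ with x ∈ U, then check whether U ∩ (A ∖ {x}) ≠ ∅ for every such U.
  x = 0: open {0, 3} ∋ x has {0, 3} ∩ (A ∖ {0}) = ∅, so x is NOT a limit point.
  x = 1: open {1} ∋ x has {1} ∩ (A ∖ {1}) = ∅, so x is NOT a limit point.
  x = 2: open {0, 1, 2, 3} ∋ x has {0, 1, 2, 3} ∩ (A ∖ {2}) = ∅, so x is NOT a limit point.
  x = 3: open {3} ∋ x has {3} ∩ (A ∖ {3}) = ∅, so x is NOT a limit point.
  x = 4: open {1, 3, 4} ∋ x has {1, 3, 4} ∩ (A ∖ {4}) = ∅, so x is NOT a limit point.
Collecting: A' = ∅.


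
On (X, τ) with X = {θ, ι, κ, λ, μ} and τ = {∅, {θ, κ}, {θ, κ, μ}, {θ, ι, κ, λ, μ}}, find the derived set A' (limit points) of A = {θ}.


A' = {ι, κ, λ, μ}

For each x ∈ X, list the open sets U ∈ τ with x ∈ U, then check whether U ∩ (A ∖ {x}) ≠ ∅ for every such U.
  x = θ: open {θ, κ} ∋ x has {θ, κ} ∩ (A ∖ {θ}) = ∅, so x is NOT a limit point.
  x = ι: opens ∋ x are {θ, ι, κ, λ, μ}; each meets A ∖ {ι}, so x IS a limit point.
  x = κ: opens ∋ x are {θ, κ}, {θ, κ, μ}, {θ, ι, κ, λ, μ}; each meets A ∖ {κ}, so x IS a limit point.
  x = λ: opens ∋ x are {θ, ι, κ, λ, μ}; each meets A ∖ {λ}, so x IS a limit point.
  x = μ: opens ∋ x are {θ, κ, μ}, {θ, ι, κ, λ, μ}; each meets A ∖ {μ}, so x IS a limit point.
Collecting: A' = {ι, κ, λ, μ}.


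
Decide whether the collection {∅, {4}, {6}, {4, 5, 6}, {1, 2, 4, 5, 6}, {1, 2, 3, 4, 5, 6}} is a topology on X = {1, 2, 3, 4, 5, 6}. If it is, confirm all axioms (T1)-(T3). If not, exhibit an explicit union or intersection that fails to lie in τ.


τ is NOT a topology on X.

Axiom (T1): ∅ ∈ τ? Yes; X ∈ τ? Yes.
Axiom (T2/T3): check pairwise unions and intersections of members of τ.
Counterexample for (T2): {4} ∪ {6} = {4, 6} ∉ τ. Therefore τ is NOT a topology.
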